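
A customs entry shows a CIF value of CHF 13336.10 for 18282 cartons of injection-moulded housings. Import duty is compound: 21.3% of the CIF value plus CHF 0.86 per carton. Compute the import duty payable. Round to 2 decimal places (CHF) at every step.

Import duty: CHF 18563.11

Ad valorem component: 13336.10 × 21.3% = 2840.59
Specific component: 18282 × 0.86 = 15722.52
Import duty = 2840.59 + 15722.52 = 18563.11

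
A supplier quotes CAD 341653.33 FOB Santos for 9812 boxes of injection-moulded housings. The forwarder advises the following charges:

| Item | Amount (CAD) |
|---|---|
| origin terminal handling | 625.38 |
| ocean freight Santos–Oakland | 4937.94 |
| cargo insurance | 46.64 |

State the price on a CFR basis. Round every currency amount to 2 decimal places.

Not relevant to the conversion: origin terminal — on the seller under both FOB and CFR; already in the FOB price and stays in the CFR price. insurance — on the buyer under both terms; not part of either seller's price.
From FOB to CFR, the seller additionally bears: freight.
CFR price = 341653.33 + 4937.94 = 346591.27

CFR price: CAD 346591.27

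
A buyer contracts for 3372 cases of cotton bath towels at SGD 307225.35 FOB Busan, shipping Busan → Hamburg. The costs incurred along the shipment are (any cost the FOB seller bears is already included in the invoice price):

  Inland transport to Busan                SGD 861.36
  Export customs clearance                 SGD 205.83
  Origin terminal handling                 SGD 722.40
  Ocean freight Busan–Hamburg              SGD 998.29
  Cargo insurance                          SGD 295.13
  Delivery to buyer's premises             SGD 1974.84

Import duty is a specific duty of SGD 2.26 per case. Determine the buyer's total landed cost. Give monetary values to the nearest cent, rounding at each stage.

Total landed cost: SGD 318114.33

FOB: the seller bears costs until goods are on board at the origin port; the buyer bears freight, insurance and all costs thereafter.
Already in the invoice (seller's account under FOB): inland to port, export clearance, origin terminal — exclude.
CIF value = FOB price + freight + insurance = 307225.35 + 998.29 + 295.13 = 308518.77
Import duty = 3372 × 2.26 = 7620.72
Buyer bears: freight 998.29 + insurance 295.13 + delivery 1974.84 + duty 7620.72 = 10888.98
Landed cost = invoice 307225.35 + 10888.98 = 318114.33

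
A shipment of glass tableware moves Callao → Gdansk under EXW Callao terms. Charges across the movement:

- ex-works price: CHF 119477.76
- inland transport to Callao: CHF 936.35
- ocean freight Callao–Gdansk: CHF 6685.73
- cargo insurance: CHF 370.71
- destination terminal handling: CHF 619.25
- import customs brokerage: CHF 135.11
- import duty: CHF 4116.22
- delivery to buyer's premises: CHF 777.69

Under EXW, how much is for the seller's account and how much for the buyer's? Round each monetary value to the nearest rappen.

EXW: the seller makes goods available at their premises; the buyer bears all onward costs.
Seller's account: goods 119477.76 = 119477.76
Buyer's account: inland to port 936.35 + freight 6685.73 + insurance 370.71 + destination terminal 619.25 + brokerage 135.11 + duty 4116.22 + delivery 777.69 = 13641.06

Seller: CHF 119477.76; buyer: CHF 13641.06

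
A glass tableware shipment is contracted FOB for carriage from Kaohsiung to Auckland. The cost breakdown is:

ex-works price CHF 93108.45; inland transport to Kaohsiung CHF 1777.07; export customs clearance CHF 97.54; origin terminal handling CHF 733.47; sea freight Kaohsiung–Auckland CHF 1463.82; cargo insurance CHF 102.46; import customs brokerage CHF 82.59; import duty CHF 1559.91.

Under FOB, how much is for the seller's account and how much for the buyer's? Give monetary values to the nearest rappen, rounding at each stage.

FOB: the seller bears costs until goods are on board at the origin port; the buyer bears freight, insurance and all costs thereafter.
Seller's account: goods 93108.45 + inland to port 1777.07 + export clearance 97.54 + origin terminal 733.47 = 95716.53
Buyer's account: freight 1463.82 + insurance 102.46 + brokerage 82.59 + duty 1559.91 = 3208.78

Seller: CHF 95716.53; buyer: CHF 3208.78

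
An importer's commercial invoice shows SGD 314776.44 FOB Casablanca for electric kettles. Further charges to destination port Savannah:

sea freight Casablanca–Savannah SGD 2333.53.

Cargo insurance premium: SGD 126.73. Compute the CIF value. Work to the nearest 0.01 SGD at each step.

CIF = FOB price + freight + insurance
CIF = 314776.44 + 2333.53 + 126.73 = 317236.70

CIF value: SGD 317236.70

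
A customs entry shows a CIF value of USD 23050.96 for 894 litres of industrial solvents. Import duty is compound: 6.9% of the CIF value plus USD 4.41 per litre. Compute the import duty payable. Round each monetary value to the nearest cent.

Ad valorem component: 23050.96 × 6.9% = 1590.52
Specific component: 894 × 4.41 = 3942.54
Import duty = 1590.52 + 3942.54 = 5533.06

Import duty: USD 5533.06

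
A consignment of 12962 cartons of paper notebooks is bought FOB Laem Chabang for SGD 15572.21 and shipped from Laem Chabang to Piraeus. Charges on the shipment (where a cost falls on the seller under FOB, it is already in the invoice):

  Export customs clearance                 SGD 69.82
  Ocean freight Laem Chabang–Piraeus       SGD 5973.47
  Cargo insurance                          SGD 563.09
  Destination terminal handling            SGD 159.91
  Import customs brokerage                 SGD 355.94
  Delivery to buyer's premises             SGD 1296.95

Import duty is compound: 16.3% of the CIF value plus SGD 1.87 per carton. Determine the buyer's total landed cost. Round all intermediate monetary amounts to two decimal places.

FOB: the seller bears costs until goods are on board at the origin port; the buyer bears freight, insurance and all costs thereafter.
Already in the invoice (seller's account under FOB): export clearance — exclude.
CIF value = FOB price + freight + insurance = 15572.21 + 5973.47 + 563.09 = 22108.77
Ad valorem component: 22108.77 × 16.3% = 3603.73
Specific component: 12962 × 1.87 = 24238.94
Import duty = 3603.73 + 24238.94 = 27842.67
Buyer bears: freight 5973.47 + insurance 563.09 + destination terminal 159.91 + brokerage 355.94 + delivery 1296.95 + duty 27842.67 = 36192.03
Landed cost = invoice 15572.21 + 36192.03 = 51764.24

Total landed cost: SGD 51764.24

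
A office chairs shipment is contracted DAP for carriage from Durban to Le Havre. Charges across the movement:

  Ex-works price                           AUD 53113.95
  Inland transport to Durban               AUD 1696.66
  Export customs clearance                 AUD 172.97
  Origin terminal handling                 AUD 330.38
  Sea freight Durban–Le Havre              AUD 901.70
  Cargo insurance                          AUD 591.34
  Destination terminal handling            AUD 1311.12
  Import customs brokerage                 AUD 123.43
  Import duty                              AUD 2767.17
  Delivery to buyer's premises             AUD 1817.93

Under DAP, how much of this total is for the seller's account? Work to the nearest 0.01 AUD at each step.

Seller's account: AUD 59936.05

DAP: the seller bears all costs to the named destination except import duty and clearance.
Seller's account: goods 53113.95 + inland to port 1696.66 + export clearance 172.97 + origin terminal 330.38 + freight 901.70 + insurance 591.34 + destination terminal 1311.12 + delivery 1817.93 = 59936.05
Buyer's account: brokerage 123.43 + duty 2767.17 = 2890.60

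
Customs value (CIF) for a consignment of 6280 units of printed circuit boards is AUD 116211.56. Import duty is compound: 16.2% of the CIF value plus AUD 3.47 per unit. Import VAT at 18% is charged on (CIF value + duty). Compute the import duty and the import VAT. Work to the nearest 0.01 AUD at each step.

Import duty: AUD 40617.87; import VAT: AUD 28229.30

Ad valorem component: 116211.56 × 16.2% = 18826.27
Specific component: 6280 × 3.47 = 21791.60
Import duty = 18826.27 + 21791.60 = 40617.87
VAT base = CIF + duty = 116211.56 + 40617.87 = 156829.43
Import VAT = 156829.43 × 18% = 28229.30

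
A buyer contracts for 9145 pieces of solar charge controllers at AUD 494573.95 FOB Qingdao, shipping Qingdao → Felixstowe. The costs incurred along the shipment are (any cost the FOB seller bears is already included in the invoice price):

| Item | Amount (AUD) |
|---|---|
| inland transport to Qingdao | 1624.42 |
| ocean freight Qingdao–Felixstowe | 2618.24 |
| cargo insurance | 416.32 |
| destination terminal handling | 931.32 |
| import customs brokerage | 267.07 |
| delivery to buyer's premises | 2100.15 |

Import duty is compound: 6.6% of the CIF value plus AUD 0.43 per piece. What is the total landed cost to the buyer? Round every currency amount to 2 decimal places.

Total landed cost: AUD 537681.56

FOB: the seller bears costs until goods are on board at the origin port; the buyer bears freight, insurance and all costs thereafter.
Already in the invoice (seller's account under FOB): inland to port — exclude.
CIF value = FOB price + freight + insurance = 494573.95 + 2618.24 + 416.32 = 497608.51
Ad valorem component: 497608.51 × 6.6% = 32842.16
Specific component: 9145 × 0.43 = 3932.35
Import duty = 32842.16 + 3932.35 = 36774.51
Buyer bears: freight 2618.24 + insurance 416.32 + destination terminal 931.32 + brokerage 267.07 + delivery 2100.15 + duty 36774.51 = 43107.61
Landed cost = invoice 494573.95 + 43107.61 = 537681.56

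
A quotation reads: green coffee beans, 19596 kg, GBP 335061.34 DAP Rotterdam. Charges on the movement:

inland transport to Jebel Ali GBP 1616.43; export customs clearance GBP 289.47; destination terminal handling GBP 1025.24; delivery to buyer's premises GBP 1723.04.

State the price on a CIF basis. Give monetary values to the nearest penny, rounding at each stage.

Not relevant to the conversion: inland to port, export clearance — on the seller under both DAP and CIF; already in the DAP price and stays in the CIF price.
From DAP to CIF, the seller no longer bears: destination terminal, delivery.
CIF price = 335061.34 − 1025.24 − 1723.04 = 332313.06

CIF price: GBP 332313.06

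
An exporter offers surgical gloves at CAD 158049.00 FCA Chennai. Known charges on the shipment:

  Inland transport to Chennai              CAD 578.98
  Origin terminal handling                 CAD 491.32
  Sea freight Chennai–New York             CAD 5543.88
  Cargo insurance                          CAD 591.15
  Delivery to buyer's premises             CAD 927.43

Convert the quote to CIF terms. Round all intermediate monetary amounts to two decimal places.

CIF price: CAD 164675.35

Not relevant to the conversion: inland to port — on the seller under both FCA and CIF; already in the FCA price and stays in the CIF price. delivery — on the buyer under both terms; not part of either seller's price.
From FCA to CIF, the seller additionally bears: origin terminal, freight, insurance.
CIF price = 158049.00 + 491.32 + 5543.88 + 591.15 = 164675.35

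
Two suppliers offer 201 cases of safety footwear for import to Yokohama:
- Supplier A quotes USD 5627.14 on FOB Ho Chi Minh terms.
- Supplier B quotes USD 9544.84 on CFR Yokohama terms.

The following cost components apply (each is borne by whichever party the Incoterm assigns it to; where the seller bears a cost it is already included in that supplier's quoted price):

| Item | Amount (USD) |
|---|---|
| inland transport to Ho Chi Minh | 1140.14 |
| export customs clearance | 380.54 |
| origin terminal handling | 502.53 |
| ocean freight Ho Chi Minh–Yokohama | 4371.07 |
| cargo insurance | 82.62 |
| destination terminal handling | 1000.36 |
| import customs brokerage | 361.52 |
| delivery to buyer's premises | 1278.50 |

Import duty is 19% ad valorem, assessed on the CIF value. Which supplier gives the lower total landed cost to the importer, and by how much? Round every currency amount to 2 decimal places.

Supplier A (FOB):
CIF value = FOB price + freight + insurance = 5627.14 + 4371.07 + 82.62 = 10080.83
Import duty = 10080.83 × 19% = 1915.36
Buyer bears (A): 4371.07 + 82.62 + 1000.36 + 361.52 + 1278.50 = 7094.07
Landed cost (A) = invoice 5627.14 + 7094.07 + duty 1915.36 = 14636.57
Supplier B (CFR):
CIF value = CFR price + insurance = 9544.84 + 82.62 = 9627.46
Import duty = 9627.46 × 19% = 1829.22
Buyer bears (B): 82.62 + 1000.36 + 361.52 + 1278.50 = 2723.00
Landed cost (B) = invoice 9544.84 + 2723.00 + duty 1829.22 = 14097.06
Difference = |14636.57 − 14097.06| = 539.51

Supplier B is cheaper by USD 539.51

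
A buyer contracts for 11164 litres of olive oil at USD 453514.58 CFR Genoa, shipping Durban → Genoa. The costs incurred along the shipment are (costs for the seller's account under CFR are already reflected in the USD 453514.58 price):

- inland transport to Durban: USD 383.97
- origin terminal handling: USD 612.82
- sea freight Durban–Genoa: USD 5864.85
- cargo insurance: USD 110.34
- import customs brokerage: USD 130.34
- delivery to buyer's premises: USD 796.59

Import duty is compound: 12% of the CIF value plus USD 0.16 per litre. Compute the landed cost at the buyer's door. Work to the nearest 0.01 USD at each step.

Total landed cost: USD 510773.08

CFR: the seller pays costs through ocean freight to the destination port, but not insurance.
Already in the invoice (seller's account under CFR): inland to port, origin terminal, freight — exclude.
CIF value = CFR price + insurance = 453514.58 + 110.34 = 453624.92
Ad valorem component: 453624.92 × 12% = 54434.99
Specific component: 11164 × 0.16 = 1786.24
Import duty = 54434.99 + 1786.24 = 56221.23
Buyer bears: insurance 110.34 + brokerage 130.34 + delivery 796.59 + duty 56221.23 = 57258.50
Landed cost = invoice 453514.58 + 57258.50 = 510773.08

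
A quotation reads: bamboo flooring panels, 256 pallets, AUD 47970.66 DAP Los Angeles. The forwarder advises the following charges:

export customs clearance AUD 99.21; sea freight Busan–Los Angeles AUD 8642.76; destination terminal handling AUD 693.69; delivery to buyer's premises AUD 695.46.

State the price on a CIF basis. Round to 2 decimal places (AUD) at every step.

CIF price: AUD 46581.51

Not relevant to the conversion: freight, export clearance — on the seller under both DAP and CIF; already in the DAP price and stays in the CIF price.
From DAP to CIF, the seller no longer bears: destination terminal, delivery.
CIF price = 47970.66 − 693.69 − 695.46 = 46581.51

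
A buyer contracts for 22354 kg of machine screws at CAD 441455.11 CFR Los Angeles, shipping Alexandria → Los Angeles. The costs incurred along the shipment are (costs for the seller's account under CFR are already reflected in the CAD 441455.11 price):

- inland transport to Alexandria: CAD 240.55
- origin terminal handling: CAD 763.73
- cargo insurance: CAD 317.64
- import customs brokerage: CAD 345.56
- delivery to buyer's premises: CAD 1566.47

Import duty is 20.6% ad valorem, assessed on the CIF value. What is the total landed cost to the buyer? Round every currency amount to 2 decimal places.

Total landed cost: CAD 534689.97

CFR: the seller pays costs through ocean freight to the destination port, but not insurance.
Already in the invoice (seller's account under CFR): inland to port, origin terminal — exclude.
CIF value = CFR price + insurance = 441455.11 + 317.64 = 441772.75
Import duty = 441772.75 × 20.6% = 91005.19
Buyer bears: insurance 317.64 + brokerage 345.56 + delivery 1566.47 + duty 91005.19 = 93234.86
Landed cost = invoice 441455.11 + 93234.86 = 534689.97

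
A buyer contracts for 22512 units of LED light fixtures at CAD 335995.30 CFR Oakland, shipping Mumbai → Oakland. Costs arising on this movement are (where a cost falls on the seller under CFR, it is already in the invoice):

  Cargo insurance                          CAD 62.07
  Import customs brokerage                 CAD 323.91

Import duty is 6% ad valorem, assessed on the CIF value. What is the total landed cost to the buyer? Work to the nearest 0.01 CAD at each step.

CFR: the seller pays costs through ocean freight to the destination port, but not insurance.
CIF value = CFR price + insurance = 335995.30 + 62.07 = 336057.37
Import duty = 336057.37 × 6% = 20163.44
Buyer bears: insurance 62.07 + brokerage 323.91 + duty 20163.44 = 20549.42
Landed cost = invoice 335995.30 + 20549.42 = 356544.72

Total landed cost: CAD 356544.72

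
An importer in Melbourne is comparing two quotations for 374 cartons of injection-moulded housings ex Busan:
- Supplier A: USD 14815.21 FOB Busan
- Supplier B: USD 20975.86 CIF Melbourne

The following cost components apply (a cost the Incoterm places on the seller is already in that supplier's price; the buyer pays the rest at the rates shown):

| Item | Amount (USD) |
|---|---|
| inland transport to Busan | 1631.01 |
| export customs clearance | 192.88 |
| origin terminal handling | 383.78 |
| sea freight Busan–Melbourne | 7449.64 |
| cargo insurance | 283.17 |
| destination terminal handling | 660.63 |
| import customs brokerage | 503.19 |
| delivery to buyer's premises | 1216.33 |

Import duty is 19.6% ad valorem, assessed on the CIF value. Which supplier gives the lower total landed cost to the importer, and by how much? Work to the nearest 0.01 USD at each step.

Supplier B is cheaper by USD 1880.30

Supplier A (FOB):
CIF value = FOB price + freight + insurance = 14815.21 + 7449.64 + 283.17 = 22548.02
Import duty = 22548.02 × 19.6% = 4419.41
Buyer bears (A): 7449.64 + 283.17 + 660.63 + 503.19 + 1216.33 = 10112.96
Landed cost (A) = invoice 14815.21 + 10112.96 + duty 4419.41 = 29347.58
Supplier B (CIF):
The CIF price already equals the CIF value: 20975.86
Import duty = 20975.86 × 19.6% = 4111.27
Buyer bears (B): 660.63 + 503.19 + 1216.33 = 2380.15
Landed cost (B) = invoice 20975.86 + 2380.15 + duty 4111.27 = 27467.28
Difference = |29347.58 − 27467.28| = 1880.30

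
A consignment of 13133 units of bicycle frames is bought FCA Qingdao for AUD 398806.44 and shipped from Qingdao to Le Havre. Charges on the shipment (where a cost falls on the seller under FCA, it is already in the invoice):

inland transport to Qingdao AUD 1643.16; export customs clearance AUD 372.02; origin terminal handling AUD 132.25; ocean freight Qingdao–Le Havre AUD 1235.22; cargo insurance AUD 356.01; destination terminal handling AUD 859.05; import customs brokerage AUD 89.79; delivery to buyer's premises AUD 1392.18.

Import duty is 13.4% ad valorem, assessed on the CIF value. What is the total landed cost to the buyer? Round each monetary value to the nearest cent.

Total landed cost: AUD 456541.95

FCA: the seller delivers export-cleared goods to the carrier; the buyer bears costs from that point.
Already in the invoice (seller's account under FCA): inland to port, export clearance — exclude.
CIF value = FCA price + origin terminal + freight + insurance = 398806.44 + 132.25 + 1235.22 + 356.01 = 400529.92
Import duty = 400529.92 × 13.4% = 53671.01
Buyer bears: origin terminal 132.25 + freight 1235.22 + insurance 356.01 + destination terminal 859.05 + brokerage 89.79 + delivery 1392.18 + duty 53671.01 = 57735.51
Landed cost = invoice 398806.44 + 57735.51 = 456541.95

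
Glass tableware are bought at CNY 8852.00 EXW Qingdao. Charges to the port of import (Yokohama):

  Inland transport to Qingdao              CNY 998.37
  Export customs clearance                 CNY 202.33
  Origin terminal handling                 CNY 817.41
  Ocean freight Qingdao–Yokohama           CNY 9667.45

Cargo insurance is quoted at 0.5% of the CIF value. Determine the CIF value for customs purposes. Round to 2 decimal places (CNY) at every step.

CIF value: CNY 20640.76

Let C be the CIF value. C = EXW price + pre-shipment costs + freight + 0.5% × C
C − 0.5% × C = 8852.00 + 998.37 + 202.33 + 817.41 + 9667.45
0.995 × C = 20537.56
C = 20537.56 / 0.995 = 20640.76
Insurance premium = 0.5% × 20640.76 = 103.20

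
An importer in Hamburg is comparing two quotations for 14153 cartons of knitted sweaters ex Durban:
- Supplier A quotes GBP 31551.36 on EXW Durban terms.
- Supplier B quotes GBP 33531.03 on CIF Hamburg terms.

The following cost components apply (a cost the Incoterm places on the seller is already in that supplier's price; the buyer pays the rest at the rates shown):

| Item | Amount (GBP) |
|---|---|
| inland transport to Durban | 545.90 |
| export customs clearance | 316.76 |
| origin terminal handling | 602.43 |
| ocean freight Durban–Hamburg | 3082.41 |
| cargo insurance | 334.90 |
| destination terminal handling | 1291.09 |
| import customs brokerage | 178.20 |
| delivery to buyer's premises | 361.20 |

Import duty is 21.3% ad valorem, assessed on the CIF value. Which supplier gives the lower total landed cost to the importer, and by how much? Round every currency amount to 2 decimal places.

Supplier A (EXW):
CIF value = EXW price + inland to port + export clearance + origin terminal + freight + insurance = 31551.36 + 545.90 + 316.76 + 602.43 + 3082.41 + 334.90 = 36433.76
Import duty = 36433.76 × 21.3% = 7760.39
Buyer bears (A): 545.90 + 316.76 + 602.43 + 3082.41 + 334.90 + 1291.09 + 178.20 + 361.20 = 6712.89
Landed cost (A) = invoice 31551.36 + 6712.89 + duty 7760.39 = 46024.64
Supplier B (CIF):
The CIF price already equals the CIF value: 33531.03
Import duty = 33531.03 × 21.3% = 7142.11
Buyer bears (B): 1291.09 + 178.20 + 361.20 = 1830.49
Landed cost (B) = invoice 33531.03 + 1830.49 + duty 7142.11 = 42503.63
Difference = |46024.64 − 42503.63| = 3521.01

Supplier B is cheaper by GBP 3521.01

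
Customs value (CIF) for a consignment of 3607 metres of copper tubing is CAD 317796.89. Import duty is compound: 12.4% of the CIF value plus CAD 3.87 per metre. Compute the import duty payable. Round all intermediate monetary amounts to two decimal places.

Import duty: CAD 53365.90

Ad valorem component: 317796.89 × 12.4% = 39406.81
Specific component: 3607 × 3.87 = 13959.09
Import duty = 39406.81 + 13959.09 = 53365.90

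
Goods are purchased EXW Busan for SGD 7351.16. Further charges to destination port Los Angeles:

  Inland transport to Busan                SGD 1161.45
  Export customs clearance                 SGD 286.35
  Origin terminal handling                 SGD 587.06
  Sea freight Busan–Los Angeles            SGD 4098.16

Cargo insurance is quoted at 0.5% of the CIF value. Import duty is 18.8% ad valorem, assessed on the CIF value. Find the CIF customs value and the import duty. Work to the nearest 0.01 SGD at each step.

CIF value: SGD 13551.94; import duty: SGD 2547.76

Let C be the CIF value. C = EXW price + pre-shipment costs + freight + 0.5% × C
C − 0.5% × C = 7351.16 + 1161.45 + 286.35 + 587.06 + 4098.16
0.995 × C = 13484.18
C = 13484.18 / 0.995 = 13551.94
Insurance premium = 0.5% × 13551.94 = 67.76
Import duty = 13551.94 × 18.8% = 2547.76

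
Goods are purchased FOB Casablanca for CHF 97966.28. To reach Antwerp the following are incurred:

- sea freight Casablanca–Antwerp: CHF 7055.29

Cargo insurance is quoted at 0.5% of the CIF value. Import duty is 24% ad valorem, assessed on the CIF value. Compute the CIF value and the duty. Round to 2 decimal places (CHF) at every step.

CIF value: CHF 105549.32; import duty: CHF 25331.84

Let C be the CIF value. C = FOB price + freight + 0.5% × C
C − 0.5% × C = 97966.28 + 7055.29
0.995 × C = 105021.57
C = 105021.57 / 0.995 = 105549.32
Insurance premium = 0.5% × 105549.32 = 527.75
Import duty = 105549.32 × 24% = 25331.84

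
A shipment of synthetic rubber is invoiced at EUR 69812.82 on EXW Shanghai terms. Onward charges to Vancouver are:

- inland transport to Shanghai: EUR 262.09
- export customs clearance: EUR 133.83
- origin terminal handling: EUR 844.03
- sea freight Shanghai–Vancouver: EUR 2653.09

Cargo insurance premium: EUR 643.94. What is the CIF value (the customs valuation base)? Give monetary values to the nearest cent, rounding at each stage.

CIF = EXW price + pre-shipment costs + freight + insurance
CIF = 69812.82 + 262.09 + 133.83 + 844.03 + 2653.09 + 643.94 = 74349.80

CIF value: EUR 74349.80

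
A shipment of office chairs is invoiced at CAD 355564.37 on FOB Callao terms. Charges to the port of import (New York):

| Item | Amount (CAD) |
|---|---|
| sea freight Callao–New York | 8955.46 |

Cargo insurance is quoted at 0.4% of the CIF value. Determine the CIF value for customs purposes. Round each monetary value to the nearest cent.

Let C be the CIF value. C = FOB price + freight + 0.4% × C
C − 0.4% × C = 355564.37 + 8955.46
0.996 × C = 364519.83
C = 364519.83 / 0.996 = 365983.77
Insurance premium = 0.4% × 365983.77 = 1463.94

CIF value: CAD 365983.77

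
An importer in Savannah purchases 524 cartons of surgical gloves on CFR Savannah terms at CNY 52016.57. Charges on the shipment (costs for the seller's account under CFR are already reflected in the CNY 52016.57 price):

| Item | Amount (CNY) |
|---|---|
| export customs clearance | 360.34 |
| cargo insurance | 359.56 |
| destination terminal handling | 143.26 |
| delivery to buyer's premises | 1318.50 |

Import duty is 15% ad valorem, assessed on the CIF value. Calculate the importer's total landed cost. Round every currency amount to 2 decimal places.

CFR: the seller pays costs through ocean freight to the destination port, but not insurance.
Already in the invoice (seller's account under CFR): export clearance — exclude.
CIF value = CFR price + insurance = 52016.57 + 359.56 = 52376.13
Import duty = 52376.13 × 15% = 7856.42
Buyer bears: insurance 359.56 + destination terminal 143.26 + delivery 1318.50 + duty 7856.42 = 9677.74
Landed cost = invoice 52016.57 + 9677.74 = 61694.31

Total landed cost: CNY 61694.31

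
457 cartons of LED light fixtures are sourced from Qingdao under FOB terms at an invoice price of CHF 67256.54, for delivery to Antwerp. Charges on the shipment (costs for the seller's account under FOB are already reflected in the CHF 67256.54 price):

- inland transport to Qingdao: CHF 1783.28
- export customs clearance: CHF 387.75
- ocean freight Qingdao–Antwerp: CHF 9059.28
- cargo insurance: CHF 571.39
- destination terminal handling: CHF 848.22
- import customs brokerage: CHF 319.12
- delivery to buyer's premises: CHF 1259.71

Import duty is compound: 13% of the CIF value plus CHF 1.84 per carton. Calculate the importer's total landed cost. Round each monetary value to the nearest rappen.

Total landed cost: CHF 90150.48

FOB: the seller bears costs until goods are on board at the origin port; the buyer bears freight, insurance and all costs thereafter.
Already in the invoice (seller's account under FOB): inland to port, export clearance — exclude.
CIF value = FOB price + freight + insurance = 67256.54 + 9059.28 + 571.39 = 76887.21
Ad valorem component: 76887.21 × 13% = 9995.34
Specific component: 457 × 1.84 = 840.88
Import duty = 9995.34 + 840.88 = 10836.22
Buyer bears: freight 9059.28 + insurance 571.39 + destination terminal 848.22 + brokerage 319.12 + delivery 1259.71 + duty 10836.22 = 22893.94
Landed cost = invoice 67256.54 + 22893.94 = 90150.48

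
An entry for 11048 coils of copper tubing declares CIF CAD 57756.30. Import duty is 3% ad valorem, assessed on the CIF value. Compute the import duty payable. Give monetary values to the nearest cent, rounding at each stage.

Import duty: CAD 1732.69

Import duty = 57756.30 × 3% = 1732.69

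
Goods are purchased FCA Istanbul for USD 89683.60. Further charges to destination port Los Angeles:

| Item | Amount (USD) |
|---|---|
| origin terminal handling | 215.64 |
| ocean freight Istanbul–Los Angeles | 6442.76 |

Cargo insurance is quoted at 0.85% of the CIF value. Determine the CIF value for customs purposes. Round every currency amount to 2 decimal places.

Let C be the CIF value. C = FCA price + pre-shipment costs + freight + 0.85% × C
C − 0.85% × C = 89683.60 + 215.64 + 6442.76
0.9915 × C = 96342.00
C = 96342.00 / 0.9915 = 97167.93
Insurance premium = 0.85% × 97167.93 = 825.93

CIF value: USD 97167.93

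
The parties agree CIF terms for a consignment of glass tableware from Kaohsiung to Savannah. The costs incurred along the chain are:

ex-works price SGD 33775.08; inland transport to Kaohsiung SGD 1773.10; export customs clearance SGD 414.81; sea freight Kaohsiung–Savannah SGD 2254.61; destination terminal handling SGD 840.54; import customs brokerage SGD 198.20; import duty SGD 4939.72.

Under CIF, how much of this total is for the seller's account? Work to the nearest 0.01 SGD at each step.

Seller's account: SGD 38217.60

CIF: the seller pays costs through ocean freight and marine insurance to the destination port.
Seller's account: goods 33775.08 + inland to port 1773.10 + export clearance 414.81 + freight 2254.61 = 38217.60
Buyer's account: destination terminal 840.54 + brokerage 198.20 + duty 4939.72 = 5978.46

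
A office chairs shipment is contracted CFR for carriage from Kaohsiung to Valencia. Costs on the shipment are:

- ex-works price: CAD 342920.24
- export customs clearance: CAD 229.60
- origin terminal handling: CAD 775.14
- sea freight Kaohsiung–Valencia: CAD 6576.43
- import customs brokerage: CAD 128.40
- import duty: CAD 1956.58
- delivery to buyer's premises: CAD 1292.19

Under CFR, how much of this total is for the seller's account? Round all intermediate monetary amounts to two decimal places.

CFR: the seller pays costs through ocean freight to the destination port, but not insurance.
Seller's account: goods 342920.24 + export clearance 229.60 + origin terminal 775.14 + freight 6576.43 = 350501.41
Buyer's account: brokerage 128.40 + duty 1956.58 + delivery 1292.19 = 3377.17

Seller's account: CAD 350501.41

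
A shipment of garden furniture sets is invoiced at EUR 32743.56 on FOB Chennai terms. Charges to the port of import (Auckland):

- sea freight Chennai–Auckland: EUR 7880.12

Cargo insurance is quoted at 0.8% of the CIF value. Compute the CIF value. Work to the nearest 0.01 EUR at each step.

CIF value: EUR 40951.29

Let C be the CIF value. C = FOB price + freight + 0.8% × C
C − 0.8% × C = 32743.56 + 7880.12
0.992 × C = 40623.68
C = 40623.68 / 0.992 = 40951.29
Insurance premium = 0.8% × 40951.29 = 327.61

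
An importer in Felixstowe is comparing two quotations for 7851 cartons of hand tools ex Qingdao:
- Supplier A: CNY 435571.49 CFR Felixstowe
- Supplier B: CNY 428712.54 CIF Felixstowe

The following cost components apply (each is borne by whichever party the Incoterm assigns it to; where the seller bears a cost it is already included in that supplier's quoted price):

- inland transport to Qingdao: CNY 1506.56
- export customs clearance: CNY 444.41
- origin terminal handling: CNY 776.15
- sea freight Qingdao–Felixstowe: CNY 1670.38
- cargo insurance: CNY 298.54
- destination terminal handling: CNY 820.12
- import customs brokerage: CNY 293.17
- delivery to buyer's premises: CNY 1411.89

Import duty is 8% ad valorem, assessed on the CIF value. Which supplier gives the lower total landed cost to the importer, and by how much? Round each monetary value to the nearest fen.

Supplier B is cheaper by CNY 7730.09

Supplier A (CFR):
CIF value = CFR price + insurance = 435571.49 + 298.54 = 435870.03
Import duty = 435870.03 × 8% = 34869.60
Buyer bears (A): 298.54 + 820.12 + 293.17 + 1411.89 = 2823.72
Landed cost (A) = invoice 435571.49 + 2823.72 + duty 34869.60 = 473264.81
Supplier B (CIF):
The CIF price already equals the CIF value: 428712.54
Import duty = 428712.54 × 8% = 34297.00
Buyer bears (B): 820.12 + 293.17 + 1411.89 = 2525.18
Landed cost (B) = invoice 428712.54 + 2525.18 + duty 34297.00 = 465534.72
Difference = |473264.81 − 465534.72| = 7730.09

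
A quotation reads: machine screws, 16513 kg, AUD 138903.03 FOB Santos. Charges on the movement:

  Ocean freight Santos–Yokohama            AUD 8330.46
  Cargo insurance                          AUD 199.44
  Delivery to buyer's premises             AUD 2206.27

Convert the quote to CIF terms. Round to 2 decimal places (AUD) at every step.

CIF price: AUD 147432.93

Not relevant to the conversion: delivery — on the buyer under both terms; not part of either seller's price.
From FOB to CIF, the seller additionally bears: freight, insurance.
CIF price = 138903.03 + 8330.46 + 199.44 = 147432.93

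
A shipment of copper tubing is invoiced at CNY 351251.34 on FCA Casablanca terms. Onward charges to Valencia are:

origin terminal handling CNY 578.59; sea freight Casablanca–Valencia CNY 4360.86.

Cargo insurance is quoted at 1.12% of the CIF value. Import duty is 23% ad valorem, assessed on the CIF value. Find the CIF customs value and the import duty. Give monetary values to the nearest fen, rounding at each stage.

CIF value: CNY 360225.31; import duty: CNY 82851.82

Let C be the CIF value. C = FCA price + pre-shipment costs + freight + 1.12% × C
C − 1.12% × C = 351251.34 + 578.59 + 4360.86
0.9888 × C = 356190.79
C = 356190.79 / 0.9888 = 360225.31
Insurance premium = 1.12% × 360225.31 = 4034.52
Import duty = 360225.31 × 23% = 82851.82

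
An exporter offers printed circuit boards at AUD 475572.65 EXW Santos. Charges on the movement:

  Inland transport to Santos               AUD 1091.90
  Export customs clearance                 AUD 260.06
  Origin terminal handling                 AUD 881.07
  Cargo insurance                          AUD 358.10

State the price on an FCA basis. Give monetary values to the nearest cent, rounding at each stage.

Not relevant to the conversion: origin terminal, insurance — on the buyer under both terms; not part of either seller's price.
From EXW to FCA, the seller additionally bears: inland to port, export clearance.
FCA price = 475572.65 + 1091.90 + 260.06 = 476924.61

FCA price: AUD 476924.61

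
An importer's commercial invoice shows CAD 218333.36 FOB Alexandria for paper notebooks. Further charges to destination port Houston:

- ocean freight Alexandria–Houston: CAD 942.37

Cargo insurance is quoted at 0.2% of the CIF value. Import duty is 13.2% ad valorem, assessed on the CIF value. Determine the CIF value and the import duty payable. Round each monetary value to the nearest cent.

CIF value: CAD 219715.16; import duty: CAD 29002.40

Let C be the CIF value. C = FOB price + freight + 0.2% × C
C − 0.2% × C = 218333.36 + 942.37
0.998 × C = 219275.73
C = 219275.73 / 0.998 = 219715.16
Insurance premium = 0.2% × 219715.16 = 439.43
Import duty = 219715.16 × 13.2% = 29002.40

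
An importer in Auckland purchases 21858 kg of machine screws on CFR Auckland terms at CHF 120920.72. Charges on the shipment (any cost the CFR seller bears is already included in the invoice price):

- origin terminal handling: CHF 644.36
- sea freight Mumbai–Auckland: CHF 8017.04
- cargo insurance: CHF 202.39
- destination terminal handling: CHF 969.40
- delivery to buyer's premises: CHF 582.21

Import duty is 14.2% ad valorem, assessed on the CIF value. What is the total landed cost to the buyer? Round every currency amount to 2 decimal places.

Total landed cost: CHF 139874.20

CFR: the seller pays costs through ocean freight to the destination port, but not insurance.
Already in the invoice (seller's account under CFR): origin terminal, freight — exclude.
CIF value = CFR price + insurance = 120920.72 + 202.39 = 121123.11
Import duty = 121123.11 × 14.2% = 17199.48
Buyer bears: insurance 202.39 + destination terminal 969.40 + delivery 582.21 + duty 17199.48 = 18953.48
Landed cost = invoice 120920.72 + 18953.48 = 139874.20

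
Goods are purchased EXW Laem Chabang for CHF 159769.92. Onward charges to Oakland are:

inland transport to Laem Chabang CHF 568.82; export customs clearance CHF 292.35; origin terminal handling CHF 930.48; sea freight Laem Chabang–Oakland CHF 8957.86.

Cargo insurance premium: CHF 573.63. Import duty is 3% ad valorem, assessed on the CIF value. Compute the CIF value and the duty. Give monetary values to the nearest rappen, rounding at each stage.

CIF = EXW price + pre-shipment costs + freight + insurance
CIF = 159769.92 + 568.82 + 292.35 + 930.48 + 8957.86 + 573.63 = 171093.06
Import duty = 171093.06 × 3% = 5132.79

CIF value: CHF 171093.06; import duty: CHF 5132.79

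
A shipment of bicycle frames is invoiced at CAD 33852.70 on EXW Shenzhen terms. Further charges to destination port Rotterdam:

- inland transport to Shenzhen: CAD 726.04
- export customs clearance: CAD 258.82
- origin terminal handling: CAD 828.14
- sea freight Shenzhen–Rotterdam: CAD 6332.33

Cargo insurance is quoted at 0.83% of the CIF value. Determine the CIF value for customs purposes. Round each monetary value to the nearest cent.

CIF value: CAD 42349.53

Let C be the CIF value. C = EXW price + pre-shipment costs + freight + 0.83% × C
C − 0.83% × C = 33852.70 + 726.04 + 258.82 + 828.14 + 6332.33
0.9917 × C = 41998.03
C = 41998.03 / 0.9917 = 42349.53
Insurance premium = 0.83% × 42349.53 = 351.50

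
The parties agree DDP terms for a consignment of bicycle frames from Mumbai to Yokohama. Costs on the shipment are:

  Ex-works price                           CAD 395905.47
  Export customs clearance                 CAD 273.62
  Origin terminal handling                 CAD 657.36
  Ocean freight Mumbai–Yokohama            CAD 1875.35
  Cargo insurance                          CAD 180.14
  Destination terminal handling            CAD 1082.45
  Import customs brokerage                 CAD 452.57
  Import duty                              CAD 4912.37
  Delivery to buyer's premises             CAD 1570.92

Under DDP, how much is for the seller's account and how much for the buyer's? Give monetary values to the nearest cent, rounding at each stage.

DDP: the seller bears all costs including import duty.
Seller's account: goods 395905.47 + export clearance 273.62 + origin terminal 657.36 + freight 1875.35 + insurance 180.14 + destination terminal 1082.45 + brokerage 452.57 + duty 4912.37 + delivery 1570.92 = 406910.25
Buyer's account: 0.00

Seller: CAD 406910.25; buyer: CAD 0.00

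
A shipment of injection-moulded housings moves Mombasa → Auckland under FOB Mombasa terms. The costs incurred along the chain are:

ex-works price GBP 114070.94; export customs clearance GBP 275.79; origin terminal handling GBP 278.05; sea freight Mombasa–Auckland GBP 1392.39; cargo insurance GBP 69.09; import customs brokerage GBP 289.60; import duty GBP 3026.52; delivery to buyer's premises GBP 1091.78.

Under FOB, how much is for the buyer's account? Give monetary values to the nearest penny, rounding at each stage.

Buyer's account: GBP 5869.38

FOB: the seller bears costs until goods are on board at the origin port; the buyer bears freight, insurance and all costs thereafter.
Seller's account: goods 114070.94 + export clearance 275.79 + origin terminal 278.05 = 114624.78
Buyer's account: freight 1392.39 + insurance 69.09 + brokerage 289.60 + duty 3026.52 + delivery 1091.78 = 5869.38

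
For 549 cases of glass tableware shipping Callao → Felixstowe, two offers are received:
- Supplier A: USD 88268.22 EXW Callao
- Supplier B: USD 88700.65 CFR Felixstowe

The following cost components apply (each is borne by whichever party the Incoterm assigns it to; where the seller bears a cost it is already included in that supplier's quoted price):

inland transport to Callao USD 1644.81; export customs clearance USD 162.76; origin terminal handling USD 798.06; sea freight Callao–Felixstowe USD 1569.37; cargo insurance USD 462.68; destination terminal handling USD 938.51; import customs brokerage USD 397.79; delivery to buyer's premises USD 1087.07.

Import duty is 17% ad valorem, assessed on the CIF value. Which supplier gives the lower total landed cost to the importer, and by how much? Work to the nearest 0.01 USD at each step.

Supplier B is cheaper by USD 4378.80

Supplier A (EXW):
CIF value = EXW price + inland to port + export clearance + origin terminal + freight + insurance = 88268.22 + 1644.81 + 162.76 + 798.06 + 1569.37 + 462.68 = 92905.90
Import duty = 92905.90 × 17% = 15794.00
Buyer bears (A): 1644.81 + 162.76 + 798.06 + 1569.37 + 462.68 + 938.51 + 397.79 + 1087.07 = 7061.05
Landed cost (A) = invoice 88268.22 + 7061.05 + duty 15794.00 = 111123.27
Supplier B (CFR):
CIF value = CFR price + insurance = 88700.65 + 462.68 = 89163.33
Import duty = 89163.33 × 17% = 15157.77
Buyer bears (B): 462.68 + 938.51 + 397.79 + 1087.07 = 2886.05
Landed cost (B) = invoice 88700.65 + 2886.05 + duty 15157.77 = 106744.47
Difference = |111123.27 − 106744.47| = 4378.80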